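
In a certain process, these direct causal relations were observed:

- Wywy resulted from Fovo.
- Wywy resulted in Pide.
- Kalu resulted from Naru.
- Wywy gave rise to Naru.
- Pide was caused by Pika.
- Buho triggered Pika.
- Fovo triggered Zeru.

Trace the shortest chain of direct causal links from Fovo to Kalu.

Fovo → Wywy
Wywy → Naru
Naru → Kalu
Length: 3 steps.

Fovo → Wywy → Naru → Kalu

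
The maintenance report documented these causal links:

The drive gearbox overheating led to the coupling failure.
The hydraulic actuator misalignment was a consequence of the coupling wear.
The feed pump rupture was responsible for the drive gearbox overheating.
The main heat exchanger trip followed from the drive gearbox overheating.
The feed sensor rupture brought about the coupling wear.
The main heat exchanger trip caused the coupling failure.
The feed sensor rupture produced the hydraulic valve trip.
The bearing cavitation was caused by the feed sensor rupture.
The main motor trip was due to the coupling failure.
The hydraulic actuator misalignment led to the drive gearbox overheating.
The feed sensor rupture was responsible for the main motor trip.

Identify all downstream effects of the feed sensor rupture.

Direct effects: the bearing cavitation, the hydraulic valve trip, the coupling wear, the main motor trip.
2 steps out: the hydraulic actuator misalignment.
3 steps out: the drive gearbox overheating.
4 steps out: the main heat exchanger trip, the coupling failure.
Not reachable from it: the feed pump rupture.

the bearing cavitation, the coupling failure, the coupling wear, the drive gearbox overheating, the hydraulic actuator misalignment, the hydraulic valve trip, the main heat exchanger trip, the main motor trip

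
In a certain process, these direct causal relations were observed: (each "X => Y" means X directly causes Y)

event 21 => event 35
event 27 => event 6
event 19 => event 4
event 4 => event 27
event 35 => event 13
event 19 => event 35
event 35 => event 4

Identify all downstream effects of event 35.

event 13, event 27, event 4, event 6

Direct effects: event 4, event 13.
2 steps out: event 27.
3 steps out: event 6.
Not reachable from it: event 19, event 21.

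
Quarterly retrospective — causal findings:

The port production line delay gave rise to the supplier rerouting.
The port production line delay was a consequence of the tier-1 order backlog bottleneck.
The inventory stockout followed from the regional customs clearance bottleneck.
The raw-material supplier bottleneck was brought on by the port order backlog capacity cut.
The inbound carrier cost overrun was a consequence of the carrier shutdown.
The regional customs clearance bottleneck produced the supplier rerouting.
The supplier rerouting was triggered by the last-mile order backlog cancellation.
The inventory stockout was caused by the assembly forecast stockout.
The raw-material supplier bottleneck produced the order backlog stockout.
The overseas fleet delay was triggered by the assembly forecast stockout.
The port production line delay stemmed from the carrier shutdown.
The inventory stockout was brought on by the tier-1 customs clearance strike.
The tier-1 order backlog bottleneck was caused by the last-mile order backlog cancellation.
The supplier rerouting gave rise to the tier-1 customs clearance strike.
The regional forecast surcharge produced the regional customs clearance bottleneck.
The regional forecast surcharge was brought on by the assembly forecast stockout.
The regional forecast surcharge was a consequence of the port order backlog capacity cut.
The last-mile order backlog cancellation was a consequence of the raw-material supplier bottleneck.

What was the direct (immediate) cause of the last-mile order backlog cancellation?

the raw-material supplier bottleneck

Upstream contributors include the port order backlog capacity cut, but only the raw-material supplier bottleneck feeds directly into the last-mile order backlog cancellation.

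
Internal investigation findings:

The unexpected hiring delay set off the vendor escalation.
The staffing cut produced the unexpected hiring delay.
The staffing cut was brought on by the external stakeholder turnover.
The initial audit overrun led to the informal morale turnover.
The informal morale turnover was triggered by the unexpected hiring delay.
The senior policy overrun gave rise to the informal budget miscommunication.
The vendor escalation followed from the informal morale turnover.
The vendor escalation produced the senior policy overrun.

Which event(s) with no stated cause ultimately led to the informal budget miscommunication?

the external stakeholder turnover, the initial audit overrun

Tracing upstream from the informal budget miscommunication: the informal budget miscommunication ← the senior policy overrun ← the vendor escalation ← the unexpected hiring delay ← the staffing cut ← the external stakeholder turnover.
A separate upstream branch: the informal budget miscommunication ← the senior policy overrun ← the vendor escalation ← the informal morale turnover ← the initial audit overrun.
Each of those chain origins has no stated cause.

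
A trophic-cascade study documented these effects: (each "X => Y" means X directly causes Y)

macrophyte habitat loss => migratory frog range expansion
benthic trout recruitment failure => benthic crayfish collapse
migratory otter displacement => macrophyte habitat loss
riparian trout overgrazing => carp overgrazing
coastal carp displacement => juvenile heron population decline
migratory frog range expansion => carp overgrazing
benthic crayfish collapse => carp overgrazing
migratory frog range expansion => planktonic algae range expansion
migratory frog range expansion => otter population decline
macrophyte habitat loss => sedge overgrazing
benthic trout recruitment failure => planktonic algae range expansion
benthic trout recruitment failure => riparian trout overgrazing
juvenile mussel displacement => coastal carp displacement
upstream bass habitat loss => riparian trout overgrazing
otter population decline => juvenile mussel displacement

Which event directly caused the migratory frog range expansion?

Upstream contributors include the migratory otter displacement, but only the macrophyte habitat loss feeds directly into the migratory frog range expansion.

the macrophyte habitat loss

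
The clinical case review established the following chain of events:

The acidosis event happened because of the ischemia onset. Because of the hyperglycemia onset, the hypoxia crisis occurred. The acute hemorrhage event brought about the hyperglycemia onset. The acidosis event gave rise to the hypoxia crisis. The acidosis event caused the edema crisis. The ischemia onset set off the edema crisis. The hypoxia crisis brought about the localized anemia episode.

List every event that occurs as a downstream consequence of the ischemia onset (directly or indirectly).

the acidosis event, the edema crisis, the hypoxia crisis, the localized anemia episode

Direct effects: the acidosis event, the edema crisis.
2 steps out: the hypoxia crisis.
3 steps out: the localized anemia episode.
Not reachable from it: the acute hemorrhage event, the hyperglycemia onset.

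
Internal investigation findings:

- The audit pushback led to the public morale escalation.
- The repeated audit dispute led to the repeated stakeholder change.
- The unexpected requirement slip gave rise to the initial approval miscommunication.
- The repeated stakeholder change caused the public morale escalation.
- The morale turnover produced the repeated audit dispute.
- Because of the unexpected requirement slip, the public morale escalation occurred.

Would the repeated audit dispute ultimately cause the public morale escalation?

There is a causal chain: the repeated audit dispute → the repeated stakeholder change → the public morale escalation.

Yes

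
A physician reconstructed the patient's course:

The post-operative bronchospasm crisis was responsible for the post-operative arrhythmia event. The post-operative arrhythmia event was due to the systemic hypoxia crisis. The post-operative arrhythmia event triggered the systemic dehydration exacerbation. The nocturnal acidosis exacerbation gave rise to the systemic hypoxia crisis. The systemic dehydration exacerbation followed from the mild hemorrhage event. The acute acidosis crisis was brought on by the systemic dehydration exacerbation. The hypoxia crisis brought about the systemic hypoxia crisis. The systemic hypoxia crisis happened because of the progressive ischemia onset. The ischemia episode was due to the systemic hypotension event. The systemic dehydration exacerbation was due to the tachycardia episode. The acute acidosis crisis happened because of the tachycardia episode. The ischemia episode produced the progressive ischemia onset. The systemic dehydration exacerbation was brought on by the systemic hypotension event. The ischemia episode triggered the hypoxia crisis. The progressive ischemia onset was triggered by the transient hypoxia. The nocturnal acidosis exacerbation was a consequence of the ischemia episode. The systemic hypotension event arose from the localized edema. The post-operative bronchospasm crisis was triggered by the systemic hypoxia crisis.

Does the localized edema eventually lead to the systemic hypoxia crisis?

There is a causal chain: the localized edema → the systemic hypotension event → the ischemia episode → the nocturnal acidosis exacerbation → the systemic hypoxia crisis.

Yes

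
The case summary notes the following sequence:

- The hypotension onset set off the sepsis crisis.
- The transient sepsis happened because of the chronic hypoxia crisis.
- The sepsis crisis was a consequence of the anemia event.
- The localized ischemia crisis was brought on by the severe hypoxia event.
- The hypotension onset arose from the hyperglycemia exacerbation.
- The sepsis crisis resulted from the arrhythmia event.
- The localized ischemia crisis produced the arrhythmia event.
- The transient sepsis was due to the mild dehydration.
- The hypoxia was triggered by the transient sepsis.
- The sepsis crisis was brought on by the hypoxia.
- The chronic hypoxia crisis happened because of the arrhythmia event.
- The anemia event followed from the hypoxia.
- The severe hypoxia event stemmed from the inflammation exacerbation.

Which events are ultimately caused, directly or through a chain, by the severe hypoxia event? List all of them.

the anemia event, the arrhythmia event, the chronic hypoxia crisis, the hypoxia, the localized ischemia crisis, the sepsis crisis, the transient sepsis

Direct effects: the localized ischemia crisis.
2 steps out: the arrhythmia event.
3 steps out: the chronic hypoxia crisis, the sepsis crisis.
4 steps out: the transient sepsis.
5 steps out: the hypoxia.
6 steps out: the anemia event.
Not reachable from it: the inflammation exacerbation, the mild dehydration, the hyperglycemia exacerbation, the hypotension onset.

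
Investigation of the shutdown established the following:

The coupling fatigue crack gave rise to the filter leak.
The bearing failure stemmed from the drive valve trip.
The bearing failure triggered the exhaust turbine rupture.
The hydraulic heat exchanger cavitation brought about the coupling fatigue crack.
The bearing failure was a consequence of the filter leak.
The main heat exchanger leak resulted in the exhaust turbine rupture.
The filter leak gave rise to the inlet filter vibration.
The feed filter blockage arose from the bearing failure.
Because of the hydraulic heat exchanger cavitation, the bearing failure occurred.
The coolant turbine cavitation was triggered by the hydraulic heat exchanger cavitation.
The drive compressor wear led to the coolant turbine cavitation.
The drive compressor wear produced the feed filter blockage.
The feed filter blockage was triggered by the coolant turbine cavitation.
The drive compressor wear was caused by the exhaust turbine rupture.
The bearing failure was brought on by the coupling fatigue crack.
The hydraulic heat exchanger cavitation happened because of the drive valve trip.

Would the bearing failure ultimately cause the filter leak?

The bearing failure leads to the exhaust turbine rupture, the drive compressor wear, the coolant turbine cavitation, the feed filter blockage; the filter leak is not among them.

No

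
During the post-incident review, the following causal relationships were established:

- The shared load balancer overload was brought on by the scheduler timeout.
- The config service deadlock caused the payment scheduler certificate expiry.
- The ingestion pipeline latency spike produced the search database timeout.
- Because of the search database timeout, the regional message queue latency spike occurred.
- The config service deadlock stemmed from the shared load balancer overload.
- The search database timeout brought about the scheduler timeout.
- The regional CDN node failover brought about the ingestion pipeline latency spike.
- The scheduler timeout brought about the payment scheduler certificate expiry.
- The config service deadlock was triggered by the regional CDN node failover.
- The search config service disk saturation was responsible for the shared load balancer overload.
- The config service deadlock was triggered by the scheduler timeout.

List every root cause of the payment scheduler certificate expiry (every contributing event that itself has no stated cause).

the regional CDN node failover, the search config service disk saturation

Tracing upstream from the payment scheduler certificate expiry: the payment scheduler certificate expiry ← the config service deadlock ← the regional CDN node failover.
A separate upstream branch: the payment scheduler certificate expiry ← the config service deadlock ← the shared load balancer overload ← the search config service disk saturation.
Each of those chain origins has no stated cause.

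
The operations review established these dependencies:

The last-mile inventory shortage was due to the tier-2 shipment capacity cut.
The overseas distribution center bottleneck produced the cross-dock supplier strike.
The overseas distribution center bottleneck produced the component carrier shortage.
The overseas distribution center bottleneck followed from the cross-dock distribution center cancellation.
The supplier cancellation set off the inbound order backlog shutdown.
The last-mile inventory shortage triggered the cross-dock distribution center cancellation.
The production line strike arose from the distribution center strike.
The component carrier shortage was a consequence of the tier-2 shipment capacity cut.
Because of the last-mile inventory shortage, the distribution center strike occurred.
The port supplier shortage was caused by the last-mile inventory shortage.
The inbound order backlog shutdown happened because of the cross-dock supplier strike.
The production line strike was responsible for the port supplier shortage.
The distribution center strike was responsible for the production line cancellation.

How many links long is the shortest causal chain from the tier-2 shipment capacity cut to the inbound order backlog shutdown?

5

Shortest chain: the tier-2 shipment capacity cut → the last-mile inventory shortage → the cross-dock distribution center cancellation → the overseas distribution center bottleneck → the cross-dock supplier strike → the inbound order backlog shutdown.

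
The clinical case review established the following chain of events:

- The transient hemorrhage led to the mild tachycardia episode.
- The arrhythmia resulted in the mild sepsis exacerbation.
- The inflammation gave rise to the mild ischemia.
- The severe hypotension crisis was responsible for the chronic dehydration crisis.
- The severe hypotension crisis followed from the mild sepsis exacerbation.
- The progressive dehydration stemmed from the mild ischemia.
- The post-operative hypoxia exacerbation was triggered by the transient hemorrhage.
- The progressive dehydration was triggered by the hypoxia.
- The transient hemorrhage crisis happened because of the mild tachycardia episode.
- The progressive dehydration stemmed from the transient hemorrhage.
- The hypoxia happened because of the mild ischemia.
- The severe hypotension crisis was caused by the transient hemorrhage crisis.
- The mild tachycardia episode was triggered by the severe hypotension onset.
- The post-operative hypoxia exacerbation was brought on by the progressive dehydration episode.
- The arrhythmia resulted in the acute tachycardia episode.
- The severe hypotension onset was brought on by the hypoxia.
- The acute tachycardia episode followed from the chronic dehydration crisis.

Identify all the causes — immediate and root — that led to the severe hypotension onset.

Immediate cause of the severe hypotension onset: the hypoxia.
Further upstream: the inflammation, the mild ischemia.

the hypoxia, the inflammation, the mild ischemia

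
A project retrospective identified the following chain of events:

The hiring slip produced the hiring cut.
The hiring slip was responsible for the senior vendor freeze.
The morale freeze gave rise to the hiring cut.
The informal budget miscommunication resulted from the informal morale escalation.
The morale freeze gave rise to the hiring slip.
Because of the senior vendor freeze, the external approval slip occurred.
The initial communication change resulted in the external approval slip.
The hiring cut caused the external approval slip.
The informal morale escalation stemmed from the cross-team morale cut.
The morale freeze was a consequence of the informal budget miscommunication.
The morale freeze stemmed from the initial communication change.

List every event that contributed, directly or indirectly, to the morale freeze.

the cross-team morale cut, the informal budget miscommunication, the informal morale escalation, the initial communication change

Immediate causes of the morale freeze: the initial communication change, the informal budget miscommunication.
Further upstream: the cross-team morale cut, the informal morale escalation.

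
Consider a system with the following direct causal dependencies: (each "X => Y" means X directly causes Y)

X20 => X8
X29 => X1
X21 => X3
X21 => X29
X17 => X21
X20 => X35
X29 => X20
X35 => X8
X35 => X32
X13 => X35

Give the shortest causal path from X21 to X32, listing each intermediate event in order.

X21 → X29
X29 → X20
X20 → X35
X35 → X32
Length: 4 steps.

X21 → X29 → X20 → X35 → X32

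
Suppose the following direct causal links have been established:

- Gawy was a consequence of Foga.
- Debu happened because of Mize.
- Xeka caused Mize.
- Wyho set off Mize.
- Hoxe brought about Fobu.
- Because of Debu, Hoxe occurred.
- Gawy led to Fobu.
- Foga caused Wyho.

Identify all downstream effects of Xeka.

Debu, Fobu, Hoxe, Mize

Direct effects: Mize.
2 steps out: Debu.
3 steps out: Hoxe.
4 steps out: Fobu.
Not reachable from it: Foga, Wyho, Gawy.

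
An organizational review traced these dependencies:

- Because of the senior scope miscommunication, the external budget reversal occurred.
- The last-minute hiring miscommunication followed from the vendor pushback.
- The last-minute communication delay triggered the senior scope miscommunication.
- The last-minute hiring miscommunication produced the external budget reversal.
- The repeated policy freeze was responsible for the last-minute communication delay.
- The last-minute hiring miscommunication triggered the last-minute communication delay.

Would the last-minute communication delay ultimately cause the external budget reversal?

Yes

There is a causal chain: the last-minute communication delay → the senior scope miscommunication → the external budget reversal.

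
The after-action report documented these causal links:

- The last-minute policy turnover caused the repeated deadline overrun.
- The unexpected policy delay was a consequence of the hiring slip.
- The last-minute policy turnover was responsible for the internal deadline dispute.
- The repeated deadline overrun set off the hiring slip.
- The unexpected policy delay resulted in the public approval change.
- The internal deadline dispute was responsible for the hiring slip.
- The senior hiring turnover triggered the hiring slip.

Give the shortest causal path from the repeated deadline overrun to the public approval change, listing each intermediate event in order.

the repeated deadline overrun → the hiring slip
the hiring slip → the unexpected policy delay
the unexpected policy delay → the public approval change
Length: 3 steps.

the repeated deadline overrun → the hiring slip → the unexpected policy delay → the public approval change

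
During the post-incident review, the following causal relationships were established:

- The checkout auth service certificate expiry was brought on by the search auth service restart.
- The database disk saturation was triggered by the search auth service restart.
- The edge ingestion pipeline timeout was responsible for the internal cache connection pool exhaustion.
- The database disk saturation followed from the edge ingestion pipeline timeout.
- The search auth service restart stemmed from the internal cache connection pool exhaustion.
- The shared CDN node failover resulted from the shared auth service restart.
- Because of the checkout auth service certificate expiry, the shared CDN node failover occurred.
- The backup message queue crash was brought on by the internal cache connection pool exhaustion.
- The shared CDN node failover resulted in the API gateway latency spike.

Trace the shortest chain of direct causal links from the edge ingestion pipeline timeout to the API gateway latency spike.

the edge ingestion pipeline timeout → the internal cache connection pool exhaustion → the search auth service restart → the checkout auth service certificate expiry → the shared CDN node failover → the API gateway latency spike

the edge ingestion pipeline timeout → the internal cache connection pool exhaustion
the internal cache connection pool exhaustion → the search auth service restart
the search auth service restart → the checkout auth service certificate expiry
the checkout auth service certificate expiry → the shared CDN node failover
the shared CDN node failover → the API gateway latency spike
Length: 5 steps.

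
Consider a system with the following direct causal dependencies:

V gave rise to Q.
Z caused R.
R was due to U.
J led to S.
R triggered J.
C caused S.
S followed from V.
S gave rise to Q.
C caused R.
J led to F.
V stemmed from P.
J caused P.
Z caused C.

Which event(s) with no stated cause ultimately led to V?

U, Z

Tracing upstream from V: V ← P ← J ← R ← Z.
A separate upstream branch: V ← P ← J ← R ← U.
Each of those chain origins has no stated cause.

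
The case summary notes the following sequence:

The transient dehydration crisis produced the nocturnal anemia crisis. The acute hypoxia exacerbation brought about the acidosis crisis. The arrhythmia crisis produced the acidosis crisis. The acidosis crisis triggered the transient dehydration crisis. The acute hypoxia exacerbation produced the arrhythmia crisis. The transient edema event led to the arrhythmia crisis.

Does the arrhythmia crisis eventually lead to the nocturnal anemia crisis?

Yes

There is a causal chain: the arrhythmia crisis → the acidosis crisis → the transient dehydration crisis → the nocturnal anemia crisis.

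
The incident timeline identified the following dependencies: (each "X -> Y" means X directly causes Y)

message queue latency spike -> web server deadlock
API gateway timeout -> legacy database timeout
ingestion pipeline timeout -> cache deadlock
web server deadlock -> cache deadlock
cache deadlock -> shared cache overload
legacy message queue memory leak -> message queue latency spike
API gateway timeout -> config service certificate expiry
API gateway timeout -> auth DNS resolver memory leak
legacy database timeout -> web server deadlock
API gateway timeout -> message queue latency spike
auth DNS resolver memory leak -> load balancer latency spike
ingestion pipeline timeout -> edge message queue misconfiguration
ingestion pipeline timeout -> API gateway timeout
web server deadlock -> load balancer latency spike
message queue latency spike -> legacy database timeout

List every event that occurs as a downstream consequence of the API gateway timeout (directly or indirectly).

the auth DNS resolver memory leak, the cache deadlock, the config service certificate expiry, the legacy database timeout, the load balancer latency spike, the message queue latency spike, the shared cache overload, the web server deadlock

Direct effects: the message queue latency spike, the config service certificate expiry, the legacy database timeout, the auth DNS resolver memory leak.
2 steps out: the web server deadlock, the load balancer latency spike.
3 steps out: the cache deadlock.
4 steps out: the shared cache overload.
Not reachable from it: the ingestion pipeline timeout, the edge message queue misconfiguration, the legacy message queue memory leak.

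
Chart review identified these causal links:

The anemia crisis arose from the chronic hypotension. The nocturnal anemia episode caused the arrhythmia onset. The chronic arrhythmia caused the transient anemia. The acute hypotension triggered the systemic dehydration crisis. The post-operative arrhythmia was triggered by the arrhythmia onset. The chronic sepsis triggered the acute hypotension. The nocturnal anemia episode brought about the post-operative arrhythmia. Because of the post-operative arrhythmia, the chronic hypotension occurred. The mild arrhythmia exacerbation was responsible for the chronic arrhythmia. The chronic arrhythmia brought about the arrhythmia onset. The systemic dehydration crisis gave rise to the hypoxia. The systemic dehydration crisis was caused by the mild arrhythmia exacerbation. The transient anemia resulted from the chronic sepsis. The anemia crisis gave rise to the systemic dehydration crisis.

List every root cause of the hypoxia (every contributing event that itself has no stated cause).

Tracing upstream from the hypoxia: the hypoxia ← the systemic dehydration crisis ← the acute hypotension ← the chronic sepsis.
A separate upstream branch: the hypoxia ← the systemic dehydration crisis ← the mild arrhythmia exacerbation.
A separate upstream branch: the hypoxia ← the systemic dehydration crisis ← the anemia crisis ← the chronic hypotension ← the post-operative arrhythmia ← the nocturnal anemia episode.
Each of those chain origins has no stated cause.

the chronic sepsis, the mild arrhythmia exacerbation, the nocturnal anemia episode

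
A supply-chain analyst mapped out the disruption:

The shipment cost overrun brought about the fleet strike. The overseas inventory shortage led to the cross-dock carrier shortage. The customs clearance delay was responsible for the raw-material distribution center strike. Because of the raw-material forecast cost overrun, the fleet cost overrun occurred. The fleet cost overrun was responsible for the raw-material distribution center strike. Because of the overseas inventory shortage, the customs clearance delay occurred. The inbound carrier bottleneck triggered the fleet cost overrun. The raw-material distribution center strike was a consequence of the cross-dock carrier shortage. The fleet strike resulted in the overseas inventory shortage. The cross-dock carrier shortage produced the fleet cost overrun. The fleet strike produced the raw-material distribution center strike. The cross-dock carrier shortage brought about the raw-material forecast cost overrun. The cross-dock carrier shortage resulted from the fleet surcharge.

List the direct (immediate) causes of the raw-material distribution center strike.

Upstream contributors include the shipment cost overrun, the fleet surcharge, the overseas inventory shortage, the raw-material forecast cost overrun, the inbound carrier bottleneck, but only the cross-dock carrier shortage, the customs clearance delay, the fleet cost overrun, the fleet strike feed directly into the raw-material distribution center strike.

the cross-dock carrier shortage, the customs clearance delay, the fleet cost overrun, the fleet strike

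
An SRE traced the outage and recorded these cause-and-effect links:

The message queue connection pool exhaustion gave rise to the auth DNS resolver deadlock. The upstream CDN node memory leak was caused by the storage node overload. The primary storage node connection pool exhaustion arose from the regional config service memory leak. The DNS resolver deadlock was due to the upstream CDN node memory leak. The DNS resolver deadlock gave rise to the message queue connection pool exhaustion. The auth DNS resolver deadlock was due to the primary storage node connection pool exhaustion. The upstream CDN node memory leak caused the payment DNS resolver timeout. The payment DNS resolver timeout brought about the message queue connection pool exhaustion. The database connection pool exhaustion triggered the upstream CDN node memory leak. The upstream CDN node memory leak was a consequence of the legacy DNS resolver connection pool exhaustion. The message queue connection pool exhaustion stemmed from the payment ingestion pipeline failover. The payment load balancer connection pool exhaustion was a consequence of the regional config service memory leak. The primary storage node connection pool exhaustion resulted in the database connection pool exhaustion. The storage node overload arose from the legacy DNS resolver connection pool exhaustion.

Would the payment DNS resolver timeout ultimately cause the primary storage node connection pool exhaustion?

The payment DNS resolver timeout leads to the message queue connection pool exhaustion, the auth DNS resolver deadlock; the primary storage node connection pool exhaustion is not among them.

No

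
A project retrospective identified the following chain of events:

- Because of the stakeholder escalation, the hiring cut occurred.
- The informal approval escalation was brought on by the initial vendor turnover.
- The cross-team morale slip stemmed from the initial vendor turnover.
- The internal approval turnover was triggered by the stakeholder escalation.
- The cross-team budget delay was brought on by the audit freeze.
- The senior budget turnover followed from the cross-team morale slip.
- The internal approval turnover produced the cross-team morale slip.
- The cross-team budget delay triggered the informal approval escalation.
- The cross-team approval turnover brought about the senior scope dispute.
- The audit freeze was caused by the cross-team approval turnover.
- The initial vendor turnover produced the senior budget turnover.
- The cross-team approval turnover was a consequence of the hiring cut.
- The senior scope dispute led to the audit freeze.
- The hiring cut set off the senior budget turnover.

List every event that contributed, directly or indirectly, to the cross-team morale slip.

the initial vendor turnover, the internal approval turnover, the stakeholder escalation

Immediate causes of the cross-team morale slip: the internal approval turnover, the initial vendor turnover.
Further upstream: the stakeholder escalation.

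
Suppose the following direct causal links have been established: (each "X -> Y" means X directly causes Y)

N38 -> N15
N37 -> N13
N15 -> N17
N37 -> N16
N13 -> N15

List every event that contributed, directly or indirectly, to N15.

Immediate causes of N15: N38, N13.
Further upstream: N37.

N13, N37, N38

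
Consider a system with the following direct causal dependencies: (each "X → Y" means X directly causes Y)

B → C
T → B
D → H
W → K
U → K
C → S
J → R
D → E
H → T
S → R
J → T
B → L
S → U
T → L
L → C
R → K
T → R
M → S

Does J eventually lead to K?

Yes

There is a causal chain: J → R → K.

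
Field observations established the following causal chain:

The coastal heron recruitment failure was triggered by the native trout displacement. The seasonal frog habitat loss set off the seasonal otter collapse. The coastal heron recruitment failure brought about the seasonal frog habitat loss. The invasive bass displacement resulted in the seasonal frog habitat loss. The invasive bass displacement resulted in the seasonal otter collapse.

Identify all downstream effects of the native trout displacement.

the coastal heron recruitment failure, the seasonal frog habitat loss, the seasonal otter collapse

Direct effects: the coastal heron recruitment failure.
2 steps out: the seasonal frog habitat loss.
3 steps out: the seasonal otter collapse.
Not reachable from it: the invasive bass displacement.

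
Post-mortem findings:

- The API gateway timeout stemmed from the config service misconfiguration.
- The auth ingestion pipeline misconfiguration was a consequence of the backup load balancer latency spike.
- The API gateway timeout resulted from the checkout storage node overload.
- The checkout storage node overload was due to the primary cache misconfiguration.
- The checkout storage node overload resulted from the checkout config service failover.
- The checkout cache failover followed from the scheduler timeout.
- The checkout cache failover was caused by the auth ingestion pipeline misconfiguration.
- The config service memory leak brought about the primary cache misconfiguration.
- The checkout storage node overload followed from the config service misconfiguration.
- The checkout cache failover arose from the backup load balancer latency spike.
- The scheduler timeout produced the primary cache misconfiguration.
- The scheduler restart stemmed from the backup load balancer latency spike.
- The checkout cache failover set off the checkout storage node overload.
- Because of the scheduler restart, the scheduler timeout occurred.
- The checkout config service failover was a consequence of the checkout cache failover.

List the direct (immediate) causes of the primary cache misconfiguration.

the config service memory leak, the scheduler timeout

Upstream contributors include the backup load balancer latency spike, the scheduler restart, but only the config service memory leak, the scheduler timeout feed directly into the primary cache misconfiguration.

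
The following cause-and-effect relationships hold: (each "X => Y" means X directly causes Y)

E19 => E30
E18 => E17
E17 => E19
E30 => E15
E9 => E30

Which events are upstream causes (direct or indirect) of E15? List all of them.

Immediate cause of E15: E30.
Further upstream: E9, E18, E17, E19.

E17, E18, E19, E30, E9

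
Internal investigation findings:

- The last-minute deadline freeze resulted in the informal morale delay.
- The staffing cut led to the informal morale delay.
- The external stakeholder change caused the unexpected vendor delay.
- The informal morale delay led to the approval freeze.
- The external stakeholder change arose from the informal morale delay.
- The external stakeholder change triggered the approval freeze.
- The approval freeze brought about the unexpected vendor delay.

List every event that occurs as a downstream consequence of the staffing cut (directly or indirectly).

Direct effects: the informal morale delay.
2 steps out: the external stakeholder change, the approval freeze.
3 steps out: the unexpected vendor delay.
Not reachable from it: the last-minute deadline freeze.

the approval freeze, the external stakeholder change, the informal morale delay, the unexpected vendor delay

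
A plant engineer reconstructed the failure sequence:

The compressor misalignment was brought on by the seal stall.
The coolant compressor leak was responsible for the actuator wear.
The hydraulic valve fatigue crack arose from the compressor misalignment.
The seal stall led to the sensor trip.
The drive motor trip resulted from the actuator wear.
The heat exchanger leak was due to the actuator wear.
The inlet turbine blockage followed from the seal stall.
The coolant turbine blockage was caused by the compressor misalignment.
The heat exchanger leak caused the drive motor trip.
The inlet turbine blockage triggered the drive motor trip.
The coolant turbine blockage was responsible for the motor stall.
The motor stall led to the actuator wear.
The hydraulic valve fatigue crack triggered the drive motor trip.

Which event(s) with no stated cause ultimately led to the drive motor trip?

the coolant compressor leak, the seal stall

Tracing upstream from the drive motor trip: the drive motor trip ← the inlet turbine blockage ← the seal stall.
A separate upstream branch: the drive motor trip ← the actuator wear ← the coolant compressor leak.
Each of those chain origins has no stated cause.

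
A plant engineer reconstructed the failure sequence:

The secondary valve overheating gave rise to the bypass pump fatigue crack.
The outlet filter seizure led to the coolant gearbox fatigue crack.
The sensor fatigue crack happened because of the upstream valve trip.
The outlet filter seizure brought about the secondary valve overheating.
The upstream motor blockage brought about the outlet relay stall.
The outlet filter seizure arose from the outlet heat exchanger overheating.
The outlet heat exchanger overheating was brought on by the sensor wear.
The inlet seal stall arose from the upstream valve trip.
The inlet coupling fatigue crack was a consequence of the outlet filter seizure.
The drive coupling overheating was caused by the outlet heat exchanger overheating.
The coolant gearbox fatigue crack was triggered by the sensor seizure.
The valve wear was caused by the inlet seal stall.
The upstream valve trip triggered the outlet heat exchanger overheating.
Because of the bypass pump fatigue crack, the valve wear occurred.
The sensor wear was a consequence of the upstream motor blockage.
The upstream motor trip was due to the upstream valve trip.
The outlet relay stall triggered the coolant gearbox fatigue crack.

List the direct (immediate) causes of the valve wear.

Upstream contributors include the upstream valve trip, the upstream motor blockage, the sensor wear, the outlet heat exchanger overheating, the outlet filter seizure, the secondary valve overheating, but only the bypass pump fatigue crack, the inlet seal stall feed directly into the valve wear.

the bypass pump fatigue crack, the inlet seal stall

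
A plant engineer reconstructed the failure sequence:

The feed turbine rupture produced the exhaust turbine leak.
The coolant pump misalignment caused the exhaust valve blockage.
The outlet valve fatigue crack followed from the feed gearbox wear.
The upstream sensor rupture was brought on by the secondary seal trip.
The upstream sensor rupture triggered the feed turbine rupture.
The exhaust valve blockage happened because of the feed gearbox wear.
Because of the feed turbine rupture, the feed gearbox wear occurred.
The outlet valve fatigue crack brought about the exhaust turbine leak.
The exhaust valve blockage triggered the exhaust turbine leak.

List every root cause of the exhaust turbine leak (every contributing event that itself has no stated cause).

the coolant pump misalignment, the secondary seal trip

Tracing upstream from the exhaust turbine leak: the exhaust turbine leak ← the feed turbine rupture ← the upstream sensor rupture ← the secondary seal trip.
A separate upstream branch: the exhaust turbine leak ← the exhaust valve blockage ← the coolant pump misalignment.
Each of those chain origins has no stated cause.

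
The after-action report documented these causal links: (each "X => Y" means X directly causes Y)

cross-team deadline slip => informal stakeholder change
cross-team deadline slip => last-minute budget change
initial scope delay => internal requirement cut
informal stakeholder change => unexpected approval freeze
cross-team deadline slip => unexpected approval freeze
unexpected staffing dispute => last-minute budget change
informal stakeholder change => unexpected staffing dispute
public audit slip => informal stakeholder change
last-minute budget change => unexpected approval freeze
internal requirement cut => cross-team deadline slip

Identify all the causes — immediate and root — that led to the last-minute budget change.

Immediate causes of the last-minute budget change: the cross-team deadline slip, the unexpected staffing dispute.
Further upstream: the initial scope delay, the internal requirement cut, the informal stakeholder change, the public audit slip.

the cross-team deadline slip, the informal stakeholder change, the initial scope delay, the internal requirement cut, the public audit slip, the unexpected staffing dispute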